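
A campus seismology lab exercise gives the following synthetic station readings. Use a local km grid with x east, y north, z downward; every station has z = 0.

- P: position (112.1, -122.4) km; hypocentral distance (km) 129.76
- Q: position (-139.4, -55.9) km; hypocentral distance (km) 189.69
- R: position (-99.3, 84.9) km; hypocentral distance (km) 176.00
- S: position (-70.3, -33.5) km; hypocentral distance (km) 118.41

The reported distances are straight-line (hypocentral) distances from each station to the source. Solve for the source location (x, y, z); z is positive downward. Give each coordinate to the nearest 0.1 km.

x ≈ 44.2 km, y ≈ -14.3 km, depth ≈ 23.3 km

Each station gives a sphere (x−x_i)² + (y−y_i)² + z² = d_i² (stations at z=0).
Subtracting the P sphere from Q and R: z² cancels, leaving linear equations in x and y:
-503.0 x + 133.0 y = -24135.64
-422.8 x + 414.6 y = -24618.01
Solving: x ≈ 44.202, y ≈ -14.302 km (keep extra digits for the depth step; rounded: 44.2, -14.3).
Then from the P sphere: z² = 129.76² − (x − 112.1)² − (y + 122.4)² with x = 44.202, y = -14.302, so z ≈ 23.288 ≈ 23.3 km.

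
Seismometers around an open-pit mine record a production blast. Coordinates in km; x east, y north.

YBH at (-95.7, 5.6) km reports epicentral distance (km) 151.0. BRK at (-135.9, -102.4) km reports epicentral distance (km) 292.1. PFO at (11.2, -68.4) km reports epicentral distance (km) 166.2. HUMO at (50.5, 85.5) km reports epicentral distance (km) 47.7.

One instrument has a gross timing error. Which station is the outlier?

YBH

Solve using three stations at a time. Using BRK, PFO, HUMO (subtract circle equations pairwise → linear system) gives (x, y) ≈ (96.9, 74.0).
Distances from that point to each station vs reported:
  YBH: calculated 204.4 vs reported 151.0 → residual 53.4 km
  BRK: calculated 292.1 vs reported 292.1 → residual 0.0 km
  PFO: calculated 166.2 vs reported 166.2 → residual 0.0 km
  HUMO: calculated 47.8 vs reported 47.7 → residual 0.1 km
BRK, PFO, HUMO are mutually consistent (residuals ≈ 0); YBH is off by 53.4 km.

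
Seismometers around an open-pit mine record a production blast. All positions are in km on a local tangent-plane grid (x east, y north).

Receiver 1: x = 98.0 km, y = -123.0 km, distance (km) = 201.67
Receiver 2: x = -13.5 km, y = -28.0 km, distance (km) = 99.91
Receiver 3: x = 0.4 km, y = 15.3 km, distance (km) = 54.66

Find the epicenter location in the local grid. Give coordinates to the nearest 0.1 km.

Circle about each station: (x − 98.0)² + (y + 123.0)² = 201.67²; (x + 13.5)² + (y + 28.0)² = 99.91²; (x − 0.4)² + (y − 15.3)² = 54.66².
Subtracting the Receiver 1 equation from the Receiver 2 and Receiver 3 equations removes the quadratic terms:
-223.0 x + 190.0 y = 6922.03
-195.2 x + 276.6 y = 13184.32
Solving the 2×2 system: x ≈ 24.0, y ≈ 64.6 km.

(24.0, 64.6)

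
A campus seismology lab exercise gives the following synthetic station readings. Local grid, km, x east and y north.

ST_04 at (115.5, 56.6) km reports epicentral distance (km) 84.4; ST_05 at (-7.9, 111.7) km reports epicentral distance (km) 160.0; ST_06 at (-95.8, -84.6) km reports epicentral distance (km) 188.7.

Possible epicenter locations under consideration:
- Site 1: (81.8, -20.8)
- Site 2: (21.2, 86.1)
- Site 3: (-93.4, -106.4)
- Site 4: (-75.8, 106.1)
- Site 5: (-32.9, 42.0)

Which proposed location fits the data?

Site 1

For each candidate, compare |candidate − station| to the reported distance:
Site 1: residuals ST_04 0.0, ST_05 0.0, ST_06 0.0 → max 0.0 km
Site 2: residuals ST_04 14.4, ST_05 121.2, ST_06 18.2 → max 121.2 km
Site 3: residuals ST_04 180.6, ST_05 74.3, ST_06 166.8 → max 180.6 km
Site 4: residuals ST_04 113.2, ST_05 91.9, ST_06 3.0 → max 113.2 km
Site 5: residuals ST_04 64.7, ST_05 86.0, ST_06 47.3 → max 86.0 km
Only Site 1 has all residuals ≈ 0.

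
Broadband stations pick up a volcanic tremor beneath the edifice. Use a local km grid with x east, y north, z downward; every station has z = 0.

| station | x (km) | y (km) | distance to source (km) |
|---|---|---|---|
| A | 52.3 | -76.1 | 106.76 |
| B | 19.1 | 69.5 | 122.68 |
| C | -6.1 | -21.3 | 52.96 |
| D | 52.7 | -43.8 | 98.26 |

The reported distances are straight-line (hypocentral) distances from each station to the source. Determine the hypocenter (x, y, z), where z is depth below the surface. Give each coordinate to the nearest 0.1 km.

x ≈ -34.7 km, y ≈ -31.9 km, depth ≈ 43.3 km

Each station gives a sphere (x−x_i)² + (y−y_i)² + z² = d_i² (stations at z=0).
Subtracting the A sphere from B and C: z² cancels, leaving linear equations in x and y:
-66.4 x + 291.2 y = -6984.12
-116.8 x + 109.6 y = 557.34
Solving: x ≈ -34.702, y ≈ -31.897 km (keep extra digits for the depth step; rounded: -34.7, -31.9).
Then from the A sphere: z² = 106.76² − (x − 52.3)² − (y + 76.1)² with x = -34.702, y = -31.897, so z ≈ 43.295 ≈ 43.3 km.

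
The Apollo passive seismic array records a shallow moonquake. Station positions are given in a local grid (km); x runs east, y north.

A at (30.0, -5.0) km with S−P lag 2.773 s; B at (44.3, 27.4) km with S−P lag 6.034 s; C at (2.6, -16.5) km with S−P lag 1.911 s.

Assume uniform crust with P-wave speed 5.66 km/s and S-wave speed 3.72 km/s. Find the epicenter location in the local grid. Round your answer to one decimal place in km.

Distance from S−P lag: d = Δt · v_P v_S / (v_P − v_S) = Δt · (5.66·3.72)/(5.66−3.72) ≈ 10.8532·Δt.
So d_A = 30.10, d_B = 65.49, d_C = 20.74 km.
Circle about each station: (x − 30.0)² + (y + 5.0)² = 30.10²; (x − 44.3)² + (y − 27.4)² = 65.49²; (x − 2.6)² + (y + 16.5)² = 20.74².
Subtracting the A equation from the B and C equations removes the quadratic terms:
28.6 x + 64.8 y = -1594.68
-54.8 x − 23.0 y = -170.13
Solving the 2×2 system: x ≈ 16.5, y ≈ -31.9 km.

(16.5, -31.9)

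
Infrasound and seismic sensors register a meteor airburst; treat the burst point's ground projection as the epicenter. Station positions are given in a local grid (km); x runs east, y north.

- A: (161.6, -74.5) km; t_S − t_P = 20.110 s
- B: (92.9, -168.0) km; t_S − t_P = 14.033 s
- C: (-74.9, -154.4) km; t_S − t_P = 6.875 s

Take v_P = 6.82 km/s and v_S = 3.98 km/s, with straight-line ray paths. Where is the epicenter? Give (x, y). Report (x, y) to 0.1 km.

(-27.5, -108.9)

Distance from S−P lag: d = Δt · v_P v_S / (v_P − v_S) = Δt · (6.82·3.98)/(6.82−3.98) ≈ 9.5576·Δt.
So d_A = 192.20, d_B = 134.12, d_C = 65.71 km.
Circle about each station: (x − 161.6)² + (y + 74.5)² = 192.20²; (x − 92.9)² + (y + 168.0)² = 134.12²; (x + 74.9)² + (y + 154.4)² = 65.71².
Subtracting the A equation from the B and C equations removes the quadratic terms:
-137.4 x − 187.0 y = 24142.27
-473.0 x − 159.8 y = 30407.60
Solving the 2×2 system: x ≈ -27.5, y ≈ -108.9 km.
Check against A (with the unrounded x, y): √((x − 161.6)²+(y + 74.5)²) = 192.20 ≈ 192.20 km. ✓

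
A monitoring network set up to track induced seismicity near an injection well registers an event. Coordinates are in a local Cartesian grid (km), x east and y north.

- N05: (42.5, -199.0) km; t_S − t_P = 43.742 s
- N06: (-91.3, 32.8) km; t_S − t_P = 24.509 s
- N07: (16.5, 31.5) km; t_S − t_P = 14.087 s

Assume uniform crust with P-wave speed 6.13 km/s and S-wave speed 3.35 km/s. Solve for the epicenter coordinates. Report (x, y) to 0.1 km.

65.5 km east, 123.3 km north

Distance from S−P lag: d = Δt · v_P v_S / (v_P − v_S) = Δt · (6.13·3.35)/(6.13−3.35) ≈ 7.3869·Δt.
So d_N05 = 323.12, d_N06 = 181.04, d_N07 = 104.06 km.
Circle about each station: (x − 42.5)² + (y + 199.0)² = 323.12²; (x + 91.3)² + (y − 32.8)² = 181.04²; (x − 16.5)² + (y − 31.5)² = 104.06².
Subtracting pairs of circle equations eliminates x²+y² and gives linear equations (the radical axes):
-267.6 x + 463.6 y = 39635.33
-52.0 x + 461.0 y = 53435.30
Solving the 2×2 system: x ≈ 65.5, y ≈ 123.3 km.
Check against N05 (with the unrounded x, y): √((x − 42.5)²+(y + 199.0)²) = 323.12 ≈ 323.12 km. ✓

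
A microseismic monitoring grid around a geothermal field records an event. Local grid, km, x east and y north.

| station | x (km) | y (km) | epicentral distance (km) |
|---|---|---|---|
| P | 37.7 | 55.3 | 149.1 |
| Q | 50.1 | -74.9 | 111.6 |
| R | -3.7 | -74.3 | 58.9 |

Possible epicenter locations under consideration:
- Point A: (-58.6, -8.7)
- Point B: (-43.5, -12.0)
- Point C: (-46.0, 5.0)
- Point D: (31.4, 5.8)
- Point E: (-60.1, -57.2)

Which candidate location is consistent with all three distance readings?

Point E

For each candidate, compare |candidate − station| to the reported distance:
Point A: residuals P 33.5, Q 15.7, R 26.6 → max 33.5 km
Point B: residuals P 43.6, Q 1.2, R 15.0 → max 43.6 km
Point C: residuals P 51.4, Q 13.4, R 31.0 → max 51.4 km
Point D: residuals P 99.2, Q 28.8, R 28.6 → max 99.2 km
Point E: residuals P 0.0, Q 0.0, R 0.0 → max 0.0 km
Only Point E has all residuals ≈ 0.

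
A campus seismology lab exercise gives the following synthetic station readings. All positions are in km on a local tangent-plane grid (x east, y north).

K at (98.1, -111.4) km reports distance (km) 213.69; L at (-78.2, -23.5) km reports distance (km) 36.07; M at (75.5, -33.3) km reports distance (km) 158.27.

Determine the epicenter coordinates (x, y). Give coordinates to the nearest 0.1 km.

-76.0 km east, 12.5 km north

Circle about each station: (x − 98.1)² + (y + 111.4)² = 213.69²; (x + 78.2)² + (y + 23.5)² = 36.07²; (x − 75.5)² + (y + 33.3)² = 158.27².
Subtracting pairs of circle equations eliminates x²+y² and gives linear equations (the radical axes):
-352.6 x + 175.8 y = 28996.29
-45.2 x + 156.2 y = 5389.59
Solving the 2×2 system: x ≈ -76.0, y ≈ 12.5 km.
Check against K (with the unrounded x, y): √((x − 98.1)²+(y + 111.4)²) = 213.69 ≈ 213.69 km. ✓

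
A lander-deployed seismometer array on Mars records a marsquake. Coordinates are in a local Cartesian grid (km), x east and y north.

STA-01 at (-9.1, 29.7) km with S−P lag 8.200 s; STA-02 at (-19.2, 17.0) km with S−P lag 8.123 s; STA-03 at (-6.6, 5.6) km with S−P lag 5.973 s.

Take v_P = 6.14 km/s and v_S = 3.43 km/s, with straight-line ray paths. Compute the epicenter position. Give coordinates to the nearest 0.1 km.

(33.6, -17.6)

Distance from S−P lag: d = Δt · v_P v_S / (v_P − v_S) = Δt · (6.14·3.43)/(6.14−3.43) ≈ 7.7713·Δt.
So d_STA-01 = 63.72, d_STA-02 = 63.13, d_STA-03 = 46.42 km.
Circle about each station: (x + 9.1)² + (y − 29.7)² = 63.72²; (x + 19.2)² + (y − 17.0)² = 63.13²; (x + 6.6)² + (y − 5.6)² = 46.42².
Subtracting the STA-01 equation from the STA-02 and STA-03 equations removes the quadratic terms:
-20.2 x − 25.4 y = -232.42
5.0 x − 48.2 y = 1015.44
Solving the 2×2 system: x ≈ 33.6, y ≈ -17.6 km.
Check against STA-01 (with the unrounded x, y): √((x + 9.1)²+(y − 29.7)²) = 63.72 ≈ 63.72 km. ✓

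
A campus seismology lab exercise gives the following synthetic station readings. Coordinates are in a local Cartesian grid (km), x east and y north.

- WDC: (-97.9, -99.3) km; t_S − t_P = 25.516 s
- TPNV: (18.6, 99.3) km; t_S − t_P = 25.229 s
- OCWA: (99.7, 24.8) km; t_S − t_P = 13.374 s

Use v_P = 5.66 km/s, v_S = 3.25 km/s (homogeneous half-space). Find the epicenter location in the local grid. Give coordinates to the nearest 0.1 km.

Distance from S−P lag: d = Δt · v_P v_S / (v_P − v_S) = Δt · (5.66·3.25)/(5.66−3.25) ≈ 7.6328·Δt.
So d_WDC = 194.76, d_TPNV = 192.57, d_OCWA = 102.08 km.
Circle about each station: (x + 97.9)² + (y + 99.3)² = 194.76²; (x − 18.6)² + (y − 99.3)² = 192.57²; (x − 99.7)² + (y − 24.8)² = 102.08².
Subtracting the WDC equation from the TPNV and OCWA equations removes the quadratic terms:
233.0 x + 397.2 y = -8390.20
395.2 x + 248.2 y = 18621.36
Solving the 2×2 system: x ≈ 95.6, y ≈ -77.2 km.

x ≈ 95.6 km, y ≈ -77.2 km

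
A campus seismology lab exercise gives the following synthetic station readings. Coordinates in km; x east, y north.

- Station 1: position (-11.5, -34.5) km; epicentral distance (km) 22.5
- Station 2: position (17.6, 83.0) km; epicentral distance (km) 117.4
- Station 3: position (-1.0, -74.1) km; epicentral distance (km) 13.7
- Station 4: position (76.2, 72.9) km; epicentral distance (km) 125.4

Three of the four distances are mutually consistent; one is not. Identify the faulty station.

Station 3

Solve using three stations at a time. Using Station 1, Station 2, Station 4 (subtract circle equations pairwise → linear system) gives (x, y) ≈ (11.0, -34.2).
Distances from that point to each station vs reported:
  Station 1: calculated 22.5 vs reported 22.5 → residual 0.0 km
  Station 2: calculated 117.4 vs reported 117.4 → residual 0.0 km
  Station 3: calculated 41.7 vs reported 13.7 → residual 28.0 km
  Station 4: calculated 125.4 vs reported 125.4 → residual 0.0 km
Station 1, Station 2, Station 4 are mutually consistent (residuals ≈ 0); Station 3 is off by 28.0 km.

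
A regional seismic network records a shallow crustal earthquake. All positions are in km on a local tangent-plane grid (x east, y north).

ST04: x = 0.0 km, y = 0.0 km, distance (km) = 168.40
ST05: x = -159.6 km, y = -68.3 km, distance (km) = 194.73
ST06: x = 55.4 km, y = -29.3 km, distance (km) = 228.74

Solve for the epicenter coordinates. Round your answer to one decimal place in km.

-116.5 km east, 121.6 km north

Circle about each station: x² + y² = 168.40²; (x + 159.6)² + (y + 68.3)² = 194.73²; (x − 55.4)² + (y + 29.3)² = 228.74².
Subtracting the ST04 equation from the ST05 and ST06 equations removes the quadratic terms:
-319.2 x − 136.6 y = 20575.84
110.8 x − 58.6 y = -20035.78
Solving the 2×2 system: x ≈ -116.5, y ≈ 121.6 km.
Check against ST04 (with the unrounded x, y): √(x²+y²) = 168.42 ≈ 168.40 km. ✓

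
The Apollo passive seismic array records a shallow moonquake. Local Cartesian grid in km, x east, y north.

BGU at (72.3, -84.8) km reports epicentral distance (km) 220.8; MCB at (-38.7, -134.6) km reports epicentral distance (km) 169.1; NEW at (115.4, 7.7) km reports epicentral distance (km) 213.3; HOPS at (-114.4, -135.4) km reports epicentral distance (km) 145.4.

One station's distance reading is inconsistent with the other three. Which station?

NEW

Solve using three stations at a time. Using BGU, MCB, HOPS (subtract circle equations pairwise → linear system) gives (x, y) ≈ (-127.3, 9.1).
Distances from that point to each station vs reported:
  BGU: calculated 220.6 vs reported 220.8 → residual 0.2 km
  MCB: calculated 168.8 vs reported 169.1 → residual 0.3 km
  NEW: calculated 242.7 vs reported 213.3 → residual 29.4 km
  HOPS: calculated 145.1 vs reported 145.4 → residual 0.3 km
BGU, MCB, HOPS are mutually consistent (residuals ≈ 0); NEW is off by 29.4 km.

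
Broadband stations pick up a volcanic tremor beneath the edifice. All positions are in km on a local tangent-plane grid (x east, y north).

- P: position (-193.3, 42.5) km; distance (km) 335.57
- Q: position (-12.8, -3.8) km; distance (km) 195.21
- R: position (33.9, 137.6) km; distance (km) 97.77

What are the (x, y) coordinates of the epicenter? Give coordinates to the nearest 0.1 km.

Circle about each station: (x + 193.3)² + (y − 42.5)² = 335.57²; (x + 12.8)² + (y + 3.8)² = 195.21²; (x − 33.9)² + (y − 137.6)² = 97.77².
Subtracting the P equation from the Q and R equations removes the quadratic terms:
361.0 x − 92.6 y = 35507.42
454.4 x + 190.2 y = 83960.08
Solving the 2×2 system: x ≈ 131.2, y ≈ 128.0 km.

x ≈ 131.2 km, y ≈ 128.0 km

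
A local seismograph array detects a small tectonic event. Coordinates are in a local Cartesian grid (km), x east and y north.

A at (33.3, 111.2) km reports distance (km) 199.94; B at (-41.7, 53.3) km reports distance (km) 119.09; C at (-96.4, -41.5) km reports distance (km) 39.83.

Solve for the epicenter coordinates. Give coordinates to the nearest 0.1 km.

-63.4 km east, -63.8 km north

Circle about each station: (x − 33.3)² + (y − 111.2)² = 199.94²; (x + 41.7)² + (y − 53.3)² = 119.09²; (x + 96.4)² + (y + 41.5)² = 39.83².
Subtracting the A equation from the B and C equations removes the quadratic terms:
-150.0 x − 115.8 y = 16899.03
-259.4 x − 305.4 y = 35930.45
Solving the 2×2 system: x ≈ -63.4, y ≈ -63.8 km.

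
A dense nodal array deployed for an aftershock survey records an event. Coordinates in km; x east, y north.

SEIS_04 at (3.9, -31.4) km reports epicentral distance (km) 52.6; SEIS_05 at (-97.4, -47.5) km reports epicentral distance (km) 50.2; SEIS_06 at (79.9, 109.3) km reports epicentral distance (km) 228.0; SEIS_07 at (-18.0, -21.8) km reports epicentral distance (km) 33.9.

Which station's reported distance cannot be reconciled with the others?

Solve using three stations at a time. Using SEIS_04, SEIS_05, SEIS_07 (subtract circle equations pairwise → linear system) gives (x, y) ≈ (-48.4, -36.7).
Distances from that point to each station vs reported:
  SEIS_04: calculated 52.6 vs reported 52.6 → residual 0.0 km
  SEIS_05: calculated 50.2 vs reported 50.2 → residual 0.0 km
  SEIS_06: calculated 194.4 vs reported 228.0 → residual 33.6 km
  SEIS_07: calculated 33.9 vs reported 33.9 → residual 0.0 km
SEIS_04, SEIS_05, SEIS_07 are mutually consistent (residuals ≈ 0); SEIS_06 is off by 33.6 km.

SEIS_06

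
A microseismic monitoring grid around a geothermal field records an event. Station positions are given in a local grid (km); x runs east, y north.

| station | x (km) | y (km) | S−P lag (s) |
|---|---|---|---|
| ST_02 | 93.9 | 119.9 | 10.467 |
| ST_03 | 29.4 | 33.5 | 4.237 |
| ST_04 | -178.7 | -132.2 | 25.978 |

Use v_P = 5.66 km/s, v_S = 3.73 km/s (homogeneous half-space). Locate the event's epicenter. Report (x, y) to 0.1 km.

Distance from S−P lag: d = Δt · v_P v_S / (v_P − v_S) = Δt · (5.66·3.73)/(5.66−3.73) ≈ 10.9388·Δt.
So d_ST_02 = 114.50, d_ST_03 = 46.35, d_ST_04 = 284.17 km.
Circle about each station: (x − 93.9)² + (y − 119.9)² = 114.50²; (x − 29.4)² + (y − 33.5)² = 46.35²; (x + 178.7)² + (y + 132.2)² = 284.17².
Subtracting pairs of circle equations eliminates x²+y² and gives linear equations (the radical axes):
-129.0 x − 172.8 y = -10244.68
-545.2 x − 504.2 y = -41425.03
Solving the 2×2 system: x ≈ 68.3, y ≈ 8.3 km.

x ≈ 68.3 km, y ≈ 8.3 km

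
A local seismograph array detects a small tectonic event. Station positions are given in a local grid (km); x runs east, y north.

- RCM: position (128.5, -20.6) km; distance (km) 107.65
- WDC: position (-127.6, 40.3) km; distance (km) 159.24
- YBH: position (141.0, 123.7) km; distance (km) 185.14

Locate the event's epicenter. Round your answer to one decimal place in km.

Circle about each station: (x − 128.5)² + (y + 20.6)² = 107.65²; (x + 127.6)² + (y − 40.3)² = 159.24²; (x − 141.0)² + (y − 123.7)² = 185.14².
Subtracting the RCM equation from the WDC and YBH equations removes the quadratic terms:
-512.2 x + 121.8 y = -12799.62
25.0 x + 288.6 y = -4442.22
Solving the 2×2 system: x ≈ 20.9, y ≈ -17.2 km.

(20.9, -17.2)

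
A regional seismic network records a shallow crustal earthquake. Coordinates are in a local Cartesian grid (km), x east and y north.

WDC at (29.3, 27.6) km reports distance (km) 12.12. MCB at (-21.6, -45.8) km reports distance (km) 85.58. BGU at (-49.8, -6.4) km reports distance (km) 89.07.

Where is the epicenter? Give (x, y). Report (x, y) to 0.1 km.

Circle about each station: (x − 29.3)² + (y − 27.6)² = 12.12²; (x + 21.6)² + (y + 45.8)² = 85.58²; (x + 49.8)² + (y + 6.4)² = 89.07².
Subtracting the WDC equation from the MCB and BGU equations removes the quadratic terms:
-101.8 x − 146.8 y = -6233.09
-158.2 x − 68.0 y = -6885.82
Solving the 2×2 system: x ≈ 36.0, y ≈ 17.5 km.
Check against WDC (with the unrounded x, y): √((x − 29.3)²+(y − 27.6)²) = 12.13 ≈ 12.12 km. ✓

x ≈ 36.0 km, y ≈ 17.5 km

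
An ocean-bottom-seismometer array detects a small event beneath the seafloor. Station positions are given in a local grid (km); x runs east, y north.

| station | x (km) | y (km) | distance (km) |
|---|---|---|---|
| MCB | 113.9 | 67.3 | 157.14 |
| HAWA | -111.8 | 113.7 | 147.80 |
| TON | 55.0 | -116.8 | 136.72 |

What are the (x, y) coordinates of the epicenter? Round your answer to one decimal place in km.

Circle about each station: (x − 113.9)² + (y − 67.3)² = 157.14²; (x + 111.8)² + (y − 113.7)² = 147.80²; (x − 55.0)² + (y + 116.8)² = 136.72².
Subtracting the MCB equation from the HAWA and TON equations removes the quadratic terms:
-451.4 x + 92.8 y = 10772.57
-117.8 x − 368.2 y = 5165.36
Solving the 2×2 system: x ≈ -25.1, y ≈ -6.0 km.
Check against MCB (with the unrounded x, y): √((x − 113.9)²+(y − 67.3)²) = 157.14 ≈ 157.14 km. ✓

(-25.1, -6.0)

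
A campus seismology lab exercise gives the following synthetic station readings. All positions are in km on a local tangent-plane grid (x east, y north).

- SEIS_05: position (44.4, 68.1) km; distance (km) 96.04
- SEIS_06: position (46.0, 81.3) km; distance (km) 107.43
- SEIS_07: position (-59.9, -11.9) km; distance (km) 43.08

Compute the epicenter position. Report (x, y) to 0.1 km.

Circle about each station: (x − 44.4)² + (y − 68.1)² = 96.04²; (x − 46.0)² + (y − 81.3)² = 107.43²; (x + 59.9)² + (y + 11.9)² = 43.08².
Subtracting pairs of circle equations eliminates x²+y² and gives linear equations (the radical axes):
3.2 x + 26.4 y = -200.80
-208.6 x − 160.0 y = 4488.45
Solving the 2×2 system: x ≈ -17.3, y ≈ -5.5 km.

(-17.3, -5.5)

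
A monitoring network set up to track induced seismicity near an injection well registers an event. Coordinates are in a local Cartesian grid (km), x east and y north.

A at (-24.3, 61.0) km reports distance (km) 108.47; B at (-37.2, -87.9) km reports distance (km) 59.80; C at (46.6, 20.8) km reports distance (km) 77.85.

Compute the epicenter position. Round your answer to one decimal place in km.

Circle about each station: (x + 24.3)² + (y − 61.0)² = 108.47²; (x + 37.2)² + (y + 87.9)² = 59.80²; (x − 46.6)² + (y − 20.8)² = 77.85².
Subtracting pairs of circle equations eliminates x²+y² and gives linear equations (the radical axes):
-25.8 x − 297.8 y = 12988.46
141.8 x − 80.4 y = 3997.83
Solving the 2×2 system: x ≈ 3.3, y ≈ -43.9 km.

(3.3, -43.9)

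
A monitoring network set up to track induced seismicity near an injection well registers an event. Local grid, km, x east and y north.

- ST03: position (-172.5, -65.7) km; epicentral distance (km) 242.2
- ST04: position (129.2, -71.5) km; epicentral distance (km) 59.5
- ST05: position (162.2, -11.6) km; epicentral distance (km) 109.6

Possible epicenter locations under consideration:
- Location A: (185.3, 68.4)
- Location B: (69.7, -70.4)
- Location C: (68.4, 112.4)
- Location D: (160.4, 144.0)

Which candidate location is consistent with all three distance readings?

Location B

For each candidate, compare |candidate − station| to the reported distance:
Location A: residuals ST03 139.9, ST04 91.2, ST05 26.3 → max 139.9 km
Location B: residuals ST03 0.0, ST04 0.0, ST05 0.0 → max 0.0 km
Location C: residuals ST03 57.4, ST04 134.2, ST05 45.9 → max 134.2 km
Location D: residuals ST03 151.2, ST04 158.2, ST05 46.0 → max 158.2 km
Only Location B has all residuals ≈ 0.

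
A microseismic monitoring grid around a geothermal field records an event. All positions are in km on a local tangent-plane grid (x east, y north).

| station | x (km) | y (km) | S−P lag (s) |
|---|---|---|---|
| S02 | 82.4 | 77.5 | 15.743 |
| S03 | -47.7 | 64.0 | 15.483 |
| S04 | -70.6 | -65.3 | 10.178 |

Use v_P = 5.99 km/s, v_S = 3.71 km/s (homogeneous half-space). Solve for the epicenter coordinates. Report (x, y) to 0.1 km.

Distance from S−P lag: d = Δt · v_P v_S / (v_P − v_S) = Δt · (5.99·3.71)/(5.99−3.71) ≈ 9.7469·Δt.
So d_S02 = 153.45, d_S03 = 150.91, d_S04 = 99.20 km.
Circle about each station: (x − 82.4)² + (y − 77.5)² = 153.45²; (x + 47.7)² + (y − 64.0)² = 150.91²; (x + 70.6)² + (y + 65.3)² = 99.20².
Subtracting the S02 equation from the S03 and S04 equations removes the quadratic terms:
-260.2 x − 27.0 y = -5651.65
-306.0 x − 285.6 y = 10158.70
Solving the 2×2 system: x ≈ 28.6, y ≈ -66.2 km.
Check against S02 (with the unrounded x, y): √((x − 82.4)²+(y − 77.5)²) = 153.45 ≈ 153.45 km. ✓

28.6 km east, -66.2 km north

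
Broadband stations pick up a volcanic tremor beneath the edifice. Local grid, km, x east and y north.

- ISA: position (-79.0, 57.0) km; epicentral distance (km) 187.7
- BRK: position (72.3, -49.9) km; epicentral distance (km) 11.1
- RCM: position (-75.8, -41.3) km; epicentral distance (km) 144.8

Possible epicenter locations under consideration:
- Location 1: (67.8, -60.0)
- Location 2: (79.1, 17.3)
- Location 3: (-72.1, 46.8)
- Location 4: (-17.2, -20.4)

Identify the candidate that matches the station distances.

Location 1

For each candidate, compare |candidate − station| to the reported distance:
Location 1: residuals ISA 0.0, BRK 0.0, RCM 0.0 → max 0.0 km
Location 2: residuals ISA 24.7, BRK 56.4, RCM 20.8 → max 56.4 km
Location 3: residuals ISA 175.4, BRK 162.7, RCM 56.6 → max 175.4 km
Location 4: residuals ISA 88.7, BRK 83.1, RCM 82.6 → max 88.7 km
Only Location 1 has all residuals ≈ 0.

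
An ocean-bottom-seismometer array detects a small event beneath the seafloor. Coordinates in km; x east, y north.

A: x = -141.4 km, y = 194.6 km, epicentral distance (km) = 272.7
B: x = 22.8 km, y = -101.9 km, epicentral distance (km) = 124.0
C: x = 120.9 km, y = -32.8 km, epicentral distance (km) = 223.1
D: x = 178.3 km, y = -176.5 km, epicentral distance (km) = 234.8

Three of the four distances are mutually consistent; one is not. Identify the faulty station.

D

Solve using three stations at a time. Using A, B, C (subtract circle equations pairwise → linear system) gives (x, y) ≈ (-98.3, -74.7).
Distances from that point to each station vs reported:
  A: calculated 272.7 vs reported 272.7 → residual 0.0 km
  B: calculated 124.1 vs reported 124.0 → residual 0.1 km
  C: calculated 223.2 vs reported 223.1 → residual 0.1 km
  D: calculated 294.7 vs reported 234.8 → residual 59.9 km
A, B, C are mutually consistent (residuals ≈ 0); D is off by 59.9 km.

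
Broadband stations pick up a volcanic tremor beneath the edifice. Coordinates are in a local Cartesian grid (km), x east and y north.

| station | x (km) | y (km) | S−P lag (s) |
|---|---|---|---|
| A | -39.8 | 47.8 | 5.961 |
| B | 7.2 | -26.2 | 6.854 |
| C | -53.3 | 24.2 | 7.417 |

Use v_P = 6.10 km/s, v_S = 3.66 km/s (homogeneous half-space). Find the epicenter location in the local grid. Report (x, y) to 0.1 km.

Distance from S−P lag: d = Δt · v_P v_S / (v_P − v_S) = Δt · (6.10·3.66)/(6.10−3.66) ≈ 9.1500·Δt.
So d_A = 54.54, d_B = 62.71, d_C = 67.87 km.
Circle about each station: (x + 39.8)² + (y − 47.8)² = 54.54²; (x − 7.2)² + (y + 26.2)² = 62.71²; (x + 53.3)² + (y − 24.2)² = 67.87².
Subtracting the A equation from the B and C equations removes the quadratic terms:
94.0 x − 148.0 y = -4088.53
-27.0 x − 47.2 y = -2074.08
Solving the 2×2 system: x ≈ 13.5, y ≈ 36.2 km.
Check against A (with the unrounded x, y): √((x + 39.8)²+(y − 47.8)²) = 54.56 ≈ 54.54 km. ✓

x ≈ 13.5 km, y ≈ 36.2 km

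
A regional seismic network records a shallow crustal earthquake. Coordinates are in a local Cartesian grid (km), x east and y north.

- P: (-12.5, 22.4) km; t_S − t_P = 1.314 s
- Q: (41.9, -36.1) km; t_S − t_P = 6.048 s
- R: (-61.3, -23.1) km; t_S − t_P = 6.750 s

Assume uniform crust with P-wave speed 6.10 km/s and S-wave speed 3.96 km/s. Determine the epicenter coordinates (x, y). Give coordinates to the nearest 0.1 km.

2.0 km east, 19.3 km north

Distance from S−P lag: d = Δt · v_P v_S / (v_P − v_S) = Δt · (6.10·3.96)/(6.10−3.96) ≈ 11.2879·Δt.
So d_P = 14.83, d_Q = 68.27, d_R = 76.19 km.
Circle about each station: (x + 12.5)² + (y − 22.4)² = 14.83²; (x − 41.9)² + (y + 36.1)² = 68.27²; (x + 61.3)² + (y + 23.1)² = 76.19².
Subtracting the P equation from the Q and R equations removes the quadratic terms:
108.8 x − 117.0 y = -2040.05
-97.6 x − 91.0 y = -1951.70
Solving the 2×2 system: x ≈ 2.0, y ≈ 19.3 km.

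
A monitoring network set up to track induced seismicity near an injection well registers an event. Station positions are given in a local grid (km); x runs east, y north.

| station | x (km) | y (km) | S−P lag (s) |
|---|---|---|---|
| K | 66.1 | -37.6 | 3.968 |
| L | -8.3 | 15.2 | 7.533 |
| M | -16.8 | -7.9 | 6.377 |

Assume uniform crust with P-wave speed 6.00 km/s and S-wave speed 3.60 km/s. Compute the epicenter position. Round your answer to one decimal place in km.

Distance from S−P lag: d = Δt · v_P v_S / (v_P − v_S) = Δt · (6.00·3.60)/(6.00−3.60) ≈ 9.0000·Δt.
So d_K = 35.71, d_L = 67.80, d_M = 57.39 km.
Circle about each station: (x − 66.1)² + (y + 37.6)² = 35.71²; (x + 8.3)² + (y − 15.2)² = 67.80²; (x + 16.8)² + (y + 7.9)² = 57.39².
Subtracting pairs of circle equations eliminates x²+y² and gives linear equations (the radical axes):
-148.8 x + 105.6 y = -8804.68
-165.8 x + 59.4 y = -7456.73
Solving the 2×2 system: x ≈ 30.5, y ≈ -40.4 km.

30.5 km east, -40.4 km north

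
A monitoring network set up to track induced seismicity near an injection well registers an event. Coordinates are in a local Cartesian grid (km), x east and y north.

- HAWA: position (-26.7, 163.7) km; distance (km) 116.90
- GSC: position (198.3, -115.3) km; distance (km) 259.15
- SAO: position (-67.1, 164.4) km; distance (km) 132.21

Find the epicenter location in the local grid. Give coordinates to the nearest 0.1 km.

x ≈ -1.7 km, y ≈ 49.5 km

Circle about each station: (x + 26.7)² + (y − 163.7)² = 116.90²; (x − 198.3)² + (y + 115.3)² = 259.15²; (x + 67.1)² + (y − 164.4)² = 132.21².
Subtracting pairs of circle equations eliminates x²+y² and gives linear equations (the radical axes):
450.0 x − 558.0 y = -28386.71
-80.8 x + 1.4 y = 205.32
Solving the 2×2 system: x ≈ -1.7, y ≈ 49.5 km.
Check against HAWA (with the unrounded x, y): √((x + 26.7)²+(y − 163.7)²) = 116.89 ≈ 116.90 km. ✓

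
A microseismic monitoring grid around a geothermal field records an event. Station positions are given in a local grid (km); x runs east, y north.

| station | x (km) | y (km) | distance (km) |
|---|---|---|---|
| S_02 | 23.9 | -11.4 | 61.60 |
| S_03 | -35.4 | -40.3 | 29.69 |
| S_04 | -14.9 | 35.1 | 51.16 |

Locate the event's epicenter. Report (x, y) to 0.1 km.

x ≈ -37.7 km, y ≈ -10.7 km

Circle about each station: (x − 23.9)² + (y + 11.4)² = 61.60²; (x + 35.4)² + (y + 40.3)² = 29.69²; (x + 14.9)² + (y − 35.1)² = 51.16².
Subtracting pairs of circle equations eliminates x²+y² and gives linear equations (the radical axes):
-118.6 x − 57.8 y = 5089.14
-77.6 x + 93.0 y = 1930.06
Solving the 2×2 system: x ≈ -37.7, y ≈ -10.7 km.
Check against S_02 (with the unrounded x, y): √((x − 23.9)²+(y + 11.4)²) = 61.60 ≈ 61.60 km. ✓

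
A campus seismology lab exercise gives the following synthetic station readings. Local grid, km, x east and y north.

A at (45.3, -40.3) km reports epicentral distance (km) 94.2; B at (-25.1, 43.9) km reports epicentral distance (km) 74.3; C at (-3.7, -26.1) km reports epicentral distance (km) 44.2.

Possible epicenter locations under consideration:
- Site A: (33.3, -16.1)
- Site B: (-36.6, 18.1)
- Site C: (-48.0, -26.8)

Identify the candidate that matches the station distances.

For each candidate, compare |candidate − station| to the reported distance:
Site A: residuals A 67.2, B 9.4, C 5.9 → max 67.2 km
Site B: residuals A 6.4, B 46.1, C 10.9 → max 46.1 km
Site C: residuals A 0.1, B 0.0, C 0.1 → max 0.1 km
Only Site C has all residuals ≈ 0.

Site C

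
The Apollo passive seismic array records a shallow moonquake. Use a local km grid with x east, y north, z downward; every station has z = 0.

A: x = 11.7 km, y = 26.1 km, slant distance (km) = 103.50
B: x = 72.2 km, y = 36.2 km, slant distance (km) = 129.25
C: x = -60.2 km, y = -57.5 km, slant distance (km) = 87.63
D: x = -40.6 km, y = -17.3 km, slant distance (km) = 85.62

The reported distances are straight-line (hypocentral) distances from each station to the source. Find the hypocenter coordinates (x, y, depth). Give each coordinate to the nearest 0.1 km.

(7.9, -61.5, 55.0)

Each station gives a sphere (x−x_i)² + (y−y_i)² + z² = d_i² (stations at z=0).
Subtracting the A sphere from B and C: z² cancels, leaving linear equations in x and y:
121.0 x + 20.2 y = -288.13
-143.8 x − 167.2 y = 9145.42
Solving: x ≈ 7.882, y ≈ -61.476 km (keep extra digits for the depth step; rounded: 7.9, -61.5).
Then from the A sphere: z² = 103.50² − (x − 11.7)² − (y − 26.1)² with x = 7.882, y = -61.476, so z ≈ 55.028 ≈ 55.0 km.
Check against D (with the unrounded solution): distance 85.62 ≈ 85.62 km. ✓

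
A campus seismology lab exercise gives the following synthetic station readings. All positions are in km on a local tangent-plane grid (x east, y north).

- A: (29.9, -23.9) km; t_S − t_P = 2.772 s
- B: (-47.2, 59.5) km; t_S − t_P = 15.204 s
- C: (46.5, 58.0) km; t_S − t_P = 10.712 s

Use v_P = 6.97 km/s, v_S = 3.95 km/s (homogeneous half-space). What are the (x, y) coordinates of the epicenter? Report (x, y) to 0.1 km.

49.7 km east, -39.6 km north

Distance from S−P lag: d = Δt · v_P v_S / (v_P − v_S) = Δt · (6.97·3.95)/(6.97−3.95) ≈ 9.1164·Δt.
So d_A = 25.27, d_B = 138.61, d_C = 97.65 km.
Circle about each station: (x − 29.9)² + (y + 23.9)² = 25.27²; (x + 47.2)² + (y − 59.5)² = 138.61²; (x − 46.5)² + (y − 58.0)² = 97.65².
Subtracting the A equation from the B and C equations removes the quadratic terms:
-154.2 x + 166.8 y = -14271.29
33.2 x + 163.8 y = -4835.92
Solving the 2×2 system: x ≈ 49.7, y ≈ -39.6 km.
Check against A (with the unrounded x, y): √((x − 29.9)²+(y + 23.9)²) = 25.28 ≈ 25.27 km. ✓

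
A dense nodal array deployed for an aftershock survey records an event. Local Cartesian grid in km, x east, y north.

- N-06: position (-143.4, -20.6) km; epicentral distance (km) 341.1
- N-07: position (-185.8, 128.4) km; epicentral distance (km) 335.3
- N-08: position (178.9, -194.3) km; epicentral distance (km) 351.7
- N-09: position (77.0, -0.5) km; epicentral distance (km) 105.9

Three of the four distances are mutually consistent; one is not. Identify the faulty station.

N-09

Solve using three stations at a time. Using N-06, N-07, N-08 (subtract circle equations pairwise → linear system) gives (x, y) ≈ (148.4, 156.1).
Distances from that point to each station vs reported:
  N-06: calculated 341.2 vs reported 341.1 → residual 0.1 km
  N-07: calculated 335.4 vs reported 335.3 → residual 0.1 km
  N-08: calculated 351.8 vs reported 351.7 → residual 0.1 km
  N-09: calculated 172.1 vs reported 105.9 → residual 66.2 km
N-06, N-07, N-08 are mutually consistent (residuals ≈ 0); N-09 is off by 66.2 km.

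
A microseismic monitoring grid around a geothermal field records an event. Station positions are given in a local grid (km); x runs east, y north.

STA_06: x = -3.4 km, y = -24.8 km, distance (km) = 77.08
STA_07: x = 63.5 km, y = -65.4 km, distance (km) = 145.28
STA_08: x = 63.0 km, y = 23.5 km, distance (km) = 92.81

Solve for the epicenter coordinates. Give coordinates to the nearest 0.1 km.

Circle about each station: (x + 3.4)² + (y + 24.8)² = 77.08²; (x − 63.5)² + (y + 65.4)² = 145.28²; (x − 63.0)² + (y − 23.5)² = 92.81².
Subtracting pairs of circle equations eliminates x²+y² and gives linear equations (the radical axes):
133.8 x − 81.2 y = -7482.14
132.8 x + 96.6 y = 1222.28
Solving the 2×2 system: x ≈ -26.3, y ≈ 48.8 km.
Check against STA_06 (with the unrounded x, y): √((x + 3.4)²+(y + 24.8)²) = 77.09 ≈ 77.08 km. ✓

-26.3 km east, 48.8 km north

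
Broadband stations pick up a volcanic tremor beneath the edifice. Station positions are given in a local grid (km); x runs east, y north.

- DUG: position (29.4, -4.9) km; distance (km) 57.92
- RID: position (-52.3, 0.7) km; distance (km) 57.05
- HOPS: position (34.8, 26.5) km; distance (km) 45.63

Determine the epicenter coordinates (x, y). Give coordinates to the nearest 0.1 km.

Circle about each station: (x − 29.4)² + (y + 4.9)² = 57.92²; (x + 52.3)² + (y − 0.7)² = 57.05²; (x − 34.8)² + (y − 26.5)² = 45.63².
Subtracting pairs of circle equations eliminates x²+y² and gives linear equations (the radical axes):
-163.4 x + 11.2 y = 1947.43
10.8 x + 62.8 y = 2297.55
Solving the 2×2 system: x ≈ -9.3, y ≈ 38.2 km.
Check against DUG (with the unrounded x, y): √((x − 29.4)²+(y + 4.9)²) = 57.91 ≈ 57.92 km. ✓

x ≈ -9.3 km, y ≈ 38.2 km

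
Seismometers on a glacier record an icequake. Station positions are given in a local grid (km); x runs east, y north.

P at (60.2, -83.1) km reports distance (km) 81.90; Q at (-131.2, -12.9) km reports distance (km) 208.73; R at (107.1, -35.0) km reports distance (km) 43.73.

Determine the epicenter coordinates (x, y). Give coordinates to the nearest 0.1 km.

Circle about each station: (x − 60.2)² + (y + 83.1)² = 81.90²; (x + 131.2)² + (y + 12.9)² = 208.73²; (x − 107.1)² + (y + 35.0)² = 43.73².
Subtracting the P equation from the Q and R equations removes the quadratic terms:
-382.8 x + 140.4 y = -30010.40
93.8 x + 96.2 y = 6961.06
Solving the 2×2 system: x ≈ 77.3, y ≈ -3.0 km.

77.3 km east, -3.0 km north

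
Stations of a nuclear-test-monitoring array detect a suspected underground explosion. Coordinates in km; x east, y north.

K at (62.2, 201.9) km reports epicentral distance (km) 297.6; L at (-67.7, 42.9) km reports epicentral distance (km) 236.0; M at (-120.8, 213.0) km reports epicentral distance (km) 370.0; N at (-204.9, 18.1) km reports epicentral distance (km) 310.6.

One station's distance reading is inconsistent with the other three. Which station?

L

Solve using three stations at a time. Using K, M, N (subtract circle equations pairwise → linear system) gives (x, y) ≈ (84.4, -94.9).
Distances from that point to each station vs reported:
  K: calculated 297.6 vs reported 297.6 → residual 0.0 km
  L: calculated 205.2 vs reported 236.0 → residual 30.8 km
  M: calculated 370.0 vs reported 370.0 → residual 0.0 km
  N: calculated 310.6 vs reported 310.6 → residual 0.0 km
K, M, N are mutually consistent (residuals ≈ 0); L is off by 30.8 km.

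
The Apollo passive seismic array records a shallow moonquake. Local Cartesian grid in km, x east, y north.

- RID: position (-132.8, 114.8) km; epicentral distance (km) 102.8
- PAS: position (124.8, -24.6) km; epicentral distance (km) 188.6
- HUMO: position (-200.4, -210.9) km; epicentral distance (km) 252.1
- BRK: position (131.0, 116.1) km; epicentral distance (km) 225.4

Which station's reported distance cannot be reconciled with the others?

Solve using three stations at a time. Using PAS, HUMO, BRK (subtract circle equations pairwise → linear system) gives (x, y) ≈ (-62.2, -0.0).
Distances from that point to each station vs reported:
  RID: calculated 134.8 vs reported 102.8 → residual 32.0 km
  PAS: calculated 188.6 vs reported 188.6 → residual 0.0 km
  HUMO: calculated 252.1 vs reported 252.1 → residual 0.0 km
  BRK: calculated 225.4 vs reported 225.4 → residual 0.0 km
PAS, HUMO, BRK are mutually consistent (residuals ≈ 0); RID is off by 32.0 km.

RID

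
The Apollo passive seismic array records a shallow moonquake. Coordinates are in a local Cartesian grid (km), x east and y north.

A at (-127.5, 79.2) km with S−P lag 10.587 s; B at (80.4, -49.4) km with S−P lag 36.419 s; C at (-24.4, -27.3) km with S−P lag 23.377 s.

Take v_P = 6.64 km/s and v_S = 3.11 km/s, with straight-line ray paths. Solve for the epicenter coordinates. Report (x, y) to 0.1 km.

-69.8 km east, 101.7 km north

Distance from S−P lag: d = Δt · v_P v_S / (v_P − v_S) = Δt · (6.64·3.11)/(6.64−3.11) ≈ 5.8500·Δt.
So d_A = 61.93, d_B = 213.05, d_C = 136.75 km.
Circle about each station: (x + 127.5)² + (y − 79.2)² = 61.93²; (x − 80.4)² + (y + 49.4)² = 213.05²; (x + 24.4)² + (y + 27.3)² = 136.75².
Subtracting the A equation from the B and C equations removes the quadratic terms:
415.8 x − 257.2 y = -55179.35
206.2 x − 213.0 y = -36053.48
Solving the 2×2 system: x ≈ -69.8, y ≈ 101.7 km.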